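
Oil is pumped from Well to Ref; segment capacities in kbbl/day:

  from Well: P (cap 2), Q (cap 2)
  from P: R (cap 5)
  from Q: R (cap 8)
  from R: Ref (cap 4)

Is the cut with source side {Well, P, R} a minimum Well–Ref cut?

No — its capacity is 6, but the minimum cut has capacity 4.

Given cut capacity: 2 + 4 = 6.
Augment Well→P→R→Ref: bottleneck 2, flow now 2.
Augment Well→Q→R→Ref: bottleneck 2, flow now 4.
No augmenting path remains; maximum flow = 4.
In the residual graph, reachable from Well: {Well}.
Min-cut edges: Well→P (2), Well→Q (2); capacity 2 + 2 = 4.
Cut capacity 6 exceeds the max flow 4, so it is not minimum.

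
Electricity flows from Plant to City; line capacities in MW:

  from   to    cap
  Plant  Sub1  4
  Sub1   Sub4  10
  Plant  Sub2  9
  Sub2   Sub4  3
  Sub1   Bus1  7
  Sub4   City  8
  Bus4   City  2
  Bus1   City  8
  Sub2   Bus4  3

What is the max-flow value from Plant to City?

Augment Plant→Sub1→Bus1→City: bottleneck 4, flow now 4.
Augment Plant→Sub2→Bus4→City: bottleneck 2, flow now 6.
Augment Plant→Sub2→Sub4→City: bottleneck 3, flow now 9.
No augmenting path remains; maximum flow = 9.
In the residual graph, reachable from Plant: {Plant, Sub2, Bus4}.
Min-cut edges: Plant→Sub1 (4), Sub2→Sub4 (3), Bus4→City (2); capacity 4 + 3 + 2 = 9.
This cut is saturated, so no flow can exceed 9.

9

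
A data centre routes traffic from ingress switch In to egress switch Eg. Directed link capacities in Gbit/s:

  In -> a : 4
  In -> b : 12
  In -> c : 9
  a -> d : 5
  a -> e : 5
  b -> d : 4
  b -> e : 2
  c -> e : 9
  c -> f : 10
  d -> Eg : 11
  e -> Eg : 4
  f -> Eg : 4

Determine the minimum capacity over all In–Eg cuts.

Augment In→a→d→Eg: bottleneck 4, flow now 4.
Augment In→b→d→Eg: bottleneck 4, flow now 8.
Augment In→b→e→Eg: bottleneck 2, flow now 10.
Augment In→c→e→Eg: bottleneck 2, flow now 12.
Augment In→c→f→Eg: bottleneck 4, flow now 16.
No augmenting path remains; maximum flow = 16.
By max-flow min-cut, the minimum cut capacity equals the max flow.
In the residual graph, reachable from In: {In, b, c, e, f}.
Min-cut edges: In→a (4), b→d (4), e→Eg (4), f→Eg (4); capacity 4 + 4 + 4 + 4 = 16.

16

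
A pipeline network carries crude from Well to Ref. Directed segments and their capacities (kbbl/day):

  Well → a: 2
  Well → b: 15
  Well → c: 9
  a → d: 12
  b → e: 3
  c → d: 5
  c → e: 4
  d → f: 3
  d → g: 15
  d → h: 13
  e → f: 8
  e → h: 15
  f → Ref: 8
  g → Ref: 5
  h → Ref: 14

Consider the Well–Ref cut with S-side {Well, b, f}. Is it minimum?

No — its capacity is 22, but the minimum cut has capacity 14.

Given cut capacity: 2 + 9 + 3 + 8 = 22.
Augment Well→a→d→f→Ref: bottleneck 2, flow now 2.
Augment Well→b→e→f→Ref: bottleneck 3, flow now 5.
Augment Well→c→d→f→Ref: bottleneck 1, flow now 6.
Augment Well→c→d→g→Ref: bottleneck 4, flow now 10.
Augment Well→c→e→f→Ref: bottleneck 2, flow now 12.
Augment Well→c→e→h→Ref: bottleneck 2, flow now 14.
No augmenting path remains; maximum flow = 14.
In the residual graph, reachable from Well: {Well, b}.
Min-cut edges: Well→a (2), Well→c (9), b→e (3); capacity 2 + 9 + 3 = 14.
Cut capacity 22 exceeds the max flow 14, so it is not minimum.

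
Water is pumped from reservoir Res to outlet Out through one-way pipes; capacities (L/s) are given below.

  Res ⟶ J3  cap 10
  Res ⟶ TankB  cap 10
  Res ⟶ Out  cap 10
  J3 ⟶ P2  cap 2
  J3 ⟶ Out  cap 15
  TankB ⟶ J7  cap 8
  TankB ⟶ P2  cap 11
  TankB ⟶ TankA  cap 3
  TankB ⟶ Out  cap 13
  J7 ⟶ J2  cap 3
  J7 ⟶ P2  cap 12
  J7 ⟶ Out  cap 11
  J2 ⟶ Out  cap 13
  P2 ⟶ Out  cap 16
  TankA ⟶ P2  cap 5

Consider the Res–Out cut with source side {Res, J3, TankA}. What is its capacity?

Edges leaving {Res, J3, TankA}: Res→TankB (10), Res→Out (10), J3→P2 (2), J3→Out (15), TankA→P2 (5).
Cut capacity = 10 + 10 + 2 + 15 + 5 = 42.

42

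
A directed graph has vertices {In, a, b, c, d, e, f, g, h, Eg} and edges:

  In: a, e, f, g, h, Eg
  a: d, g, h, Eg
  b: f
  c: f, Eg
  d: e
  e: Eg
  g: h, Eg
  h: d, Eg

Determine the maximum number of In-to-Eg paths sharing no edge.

Assign every edge capacity 1; by Menger, the answer equals the max flow.
Path In→Eg (+1); total 1.
Path In→a→Eg (+1); total 2.
Path In→e→Eg (+1); total 3.
Path In→g→Eg (+1); total 4.
Path In→h→Eg (+1); total 5.
No residual In→Eg path; max flow = 5.
Certifying cut of size 5: {In→Eg, In→a, In→e, In→g, In→h}.

5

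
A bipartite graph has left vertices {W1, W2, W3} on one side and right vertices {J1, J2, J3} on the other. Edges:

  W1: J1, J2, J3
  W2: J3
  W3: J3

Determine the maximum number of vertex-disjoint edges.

Unit-capacity flow: source→left, listed edges, right→sink; max matching = max flow.
Augmenting path W1→J1 (+1); matched 1.
Augmenting path W2→J3 (+1); matched 2.
No augmenting path remains; maximum matching = 2.
König certificate: {W1, J3} is a vertex cover of size 2 (every listed pair touches it), so no matching can be larger.

2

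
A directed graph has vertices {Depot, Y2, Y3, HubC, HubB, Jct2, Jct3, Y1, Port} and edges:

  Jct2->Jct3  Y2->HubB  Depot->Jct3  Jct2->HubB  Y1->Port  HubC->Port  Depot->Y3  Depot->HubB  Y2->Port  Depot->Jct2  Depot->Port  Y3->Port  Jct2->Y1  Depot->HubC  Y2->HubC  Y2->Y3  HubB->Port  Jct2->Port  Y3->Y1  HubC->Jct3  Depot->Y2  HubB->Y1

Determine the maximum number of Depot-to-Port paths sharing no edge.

Assign every edge capacity 1; by Menger, the answer equals the max flow.
Path Depot→Port (+1); total 1.
Path Depot→Y2→Port (+1); total 2.
Path Depot→Y3→Port (+1); total 3.
Path Depot→HubC→Port (+1); total 4.
Path Depot→HubB→Port (+1); total 5.
Path Depot→Jct2→Port (+1); total 6.
No residual Depot→Port path; max flow = 6.
Certifying cut of size 6: {Depot→HubB, Depot→HubC, Depot→Jct2, Depot→Port, Depot→Y2, Depot→Y3}.

6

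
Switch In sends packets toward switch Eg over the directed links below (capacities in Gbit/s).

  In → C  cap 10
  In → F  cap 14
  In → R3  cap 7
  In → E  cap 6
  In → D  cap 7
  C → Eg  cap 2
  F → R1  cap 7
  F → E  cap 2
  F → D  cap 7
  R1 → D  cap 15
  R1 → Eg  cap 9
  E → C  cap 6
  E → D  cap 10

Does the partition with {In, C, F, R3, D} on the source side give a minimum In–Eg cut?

Given cut capacity: 6 + 2 + 7 + 2 = 17.
Augment In→C→Eg: bottleneck 2, flow now 2.
Augment In→F→R1→Eg: bottleneck 7, flow now 9.
No augmenting path remains; maximum flow = 9.
In the residual graph, reachable from In: {In, C, F, R3, E, D}.
Min-cut edges: C→Eg (2), F→R1 (7); capacity 2 + 7 = 9.
Cut capacity 17 exceeds the max flow 9, so it is not minimum.

No — its capacity is 17, but the minimum cut has capacity 9.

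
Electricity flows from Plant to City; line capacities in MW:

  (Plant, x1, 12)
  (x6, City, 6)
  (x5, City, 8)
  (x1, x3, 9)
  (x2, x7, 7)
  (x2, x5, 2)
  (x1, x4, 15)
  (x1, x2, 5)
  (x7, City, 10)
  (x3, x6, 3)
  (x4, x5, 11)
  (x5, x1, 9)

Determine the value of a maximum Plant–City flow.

Augment Plant→x1→x2→x5→City: bottleneck 2, flow now 2.
Augment Plant→x1→x2→x7→City: bottleneck 3, flow now 5.
Augment Plant→x1→x3→x6→City: bottleneck 3, flow now 8.
Augment Plant→x1→x4→x5→City: bottleneck 4, flow now 12.
No augmenting path remains; maximum flow = 12.
In the residual graph, reachable from Plant: {Plant}.
Min-cut edges: Plant→x1 (12); capacity 12 = 12.
This cut is saturated, so no flow can exceed 12.

12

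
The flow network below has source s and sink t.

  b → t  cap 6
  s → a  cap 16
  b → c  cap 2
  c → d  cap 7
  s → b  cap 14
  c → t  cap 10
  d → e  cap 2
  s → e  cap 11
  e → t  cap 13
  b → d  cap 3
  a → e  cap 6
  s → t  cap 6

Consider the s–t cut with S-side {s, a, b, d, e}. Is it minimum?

Yes — it is a minimum cut (capacity 27).

Given cut capacity: 6 + 2 + 6 + 13 = 27.
Augment s→t: bottleneck 6, flow now 6.
Augment s→b→t: bottleneck 6, flow now 12.
Augment s→e→t: bottleneck 11, flow now 23.
Augment s→a→e→t: bottleneck 2, flow now 25.
Augment s→b→c→t: bottleneck 2, flow now 27.
No augmenting path remains; maximum flow = 27.
Cut capacity 27 equals the max flow, so it is a minimum cut.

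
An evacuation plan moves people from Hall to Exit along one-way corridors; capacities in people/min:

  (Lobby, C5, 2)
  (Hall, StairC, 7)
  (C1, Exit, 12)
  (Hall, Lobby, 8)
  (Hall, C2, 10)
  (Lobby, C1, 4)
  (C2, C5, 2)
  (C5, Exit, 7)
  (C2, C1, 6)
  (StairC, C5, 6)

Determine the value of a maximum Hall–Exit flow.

Augment Hall→C2→C5→Exit: bottleneck 2, flow now 2.
Augment Hall→C2→C1→Exit: bottleneck 6, flow now 8.
Augment Hall→StairC→C5→Exit: bottleneck 5, flow now 13.
Augment Hall→Lobby→C1→Exit: bottleneck 4, flow now 17.
No augmenting path remains; maximum flow = 17.
In the residual graph, reachable from Hall: {Hall, C2, StairC, Lobby, C5}.
Min-cut edges: C2→C1 (6), Lobby→C1 (4), C5→Exit (7); capacity 6 + 4 + 7 = 17.
This cut is saturated, so no flow can exceed 17.

17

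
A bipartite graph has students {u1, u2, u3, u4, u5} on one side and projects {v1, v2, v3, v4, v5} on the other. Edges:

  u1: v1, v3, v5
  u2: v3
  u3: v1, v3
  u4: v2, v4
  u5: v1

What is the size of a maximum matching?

Unit-capacity flow: source→left, listed edges, right→sink; max matching = max flow.
Augmenting path u1→v1 (+1); matched 1.
Augmenting path u2→v3 (+1); matched 2.
Augmenting path u4→v2 (+1); matched 3.
Augmenting path u3→v1→u1→v5 (+1); matched 4.
No augmenting path remains; maximum matching = 4.
König certificate: {u1, u4, v1, v3} is a vertex cover of size 4 (every listed pair touches it), so no matching can be larger.

4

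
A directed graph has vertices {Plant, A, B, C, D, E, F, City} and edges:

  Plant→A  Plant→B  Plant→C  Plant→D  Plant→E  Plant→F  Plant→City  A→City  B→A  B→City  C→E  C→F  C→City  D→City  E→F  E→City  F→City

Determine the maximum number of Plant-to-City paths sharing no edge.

Assign every edge capacity 1; by Menger, the answer equals the max flow.
Path Plant→City (+1); total 1.
Path Plant→A→City (+1); total 2.
Path Plant→B→City (+1); total 3.
Path Plant→C→City (+1); total 4.
Path Plant→D→City (+1); total 5.
Path Plant→E→City (+1); total 6.
Path Plant→F→City (+1); total 7.
No residual Plant→City path; max flow = 7.
Certifying cut of size 7: {Plant→A, Plant→B, Plant→C, Plant→City, Plant→D, Plant→E, Plant→F}.

7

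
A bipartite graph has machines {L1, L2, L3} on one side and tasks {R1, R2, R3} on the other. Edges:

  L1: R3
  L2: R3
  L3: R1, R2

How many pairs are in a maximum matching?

2

Unit-capacity flow: source→left, listed edges, right→sink; max matching = max flow.
Augmenting path L1→R3 (+1); matched 1.
Augmenting path L3→R1 (+1); matched 2.
No augmenting path remains; maximum matching = 2.
König certificate: {L3, R3} is a vertex cover of size 2 (every listed pair touches it), so no matching can be larger.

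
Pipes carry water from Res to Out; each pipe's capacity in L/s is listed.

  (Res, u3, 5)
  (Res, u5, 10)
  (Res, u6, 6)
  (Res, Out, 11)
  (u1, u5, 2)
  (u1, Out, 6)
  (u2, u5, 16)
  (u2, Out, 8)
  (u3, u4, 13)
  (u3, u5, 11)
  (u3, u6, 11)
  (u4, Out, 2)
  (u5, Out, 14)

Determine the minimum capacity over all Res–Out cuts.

26

Augment Res→Out: bottleneck 11, flow now 11.
Augment Res→u5→Out: bottleneck 10, flow now 21.
Augment Res→u3→u4→Out: bottleneck 2, flow now 23.
Augment Res→u3→u5→Out: bottleneck 3, flow now 26.
No augmenting path remains; maximum flow = 26.
By max-flow min-cut, the minimum cut capacity equals the max flow.
In the residual graph, reachable from Res: {Res, u6}.
Min-cut edges: Res→u3 (5), Res→u5 (10), Res→Out (11); capacity 5 + 10 + 11 = 26.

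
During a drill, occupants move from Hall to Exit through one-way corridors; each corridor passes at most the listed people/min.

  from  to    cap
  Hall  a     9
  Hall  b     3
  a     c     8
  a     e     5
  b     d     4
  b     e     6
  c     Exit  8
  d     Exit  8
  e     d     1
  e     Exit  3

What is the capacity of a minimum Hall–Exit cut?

12

Augment Hall→a→c→Exit: bottleneck 8, flow now 8.
Augment Hall→a→e→Exit: bottleneck 1, flow now 9.
Augment Hall→b→d→Exit: bottleneck 3, flow now 12.
No augmenting path remains; maximum flow = 12.
By max-flow min-cut, the minimum cut capacity equals the max flow.
In the residual graph, reachable from Hall: {Hall}.
Min-cut edges: Hall→a (9), Hall→b (3); capacity 9 + 3 = 12.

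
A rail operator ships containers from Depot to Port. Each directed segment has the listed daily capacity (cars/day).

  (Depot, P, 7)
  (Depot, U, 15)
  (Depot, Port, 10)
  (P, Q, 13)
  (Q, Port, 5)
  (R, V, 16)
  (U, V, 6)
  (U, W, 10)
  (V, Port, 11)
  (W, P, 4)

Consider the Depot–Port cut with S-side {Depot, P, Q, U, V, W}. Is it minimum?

No — its capacity is 26, but the minimum cut has capacity 21.

Given cut capacity: 10 + 5 + 11 = 26.
Augment Depot→Port: bottleneck 10, flow now 10.
Augment Depot→P→Q→Port: bottleneck 5, flow now 15.
Augment Depot→U→V→Port: bottleneck 6, flow now 21.
No augmenting path remains; maximum flow = 21.
In the residual graph, reachable from Depot: {Depot, P, Q, U, W}.
Min-cut edges: Depot→Port (10), Q→Port (5), U→V (6); capacity 10 + 5 + 6 = 21.
Cut capacity 26 exceeds the max flow 21, so it is not minimum.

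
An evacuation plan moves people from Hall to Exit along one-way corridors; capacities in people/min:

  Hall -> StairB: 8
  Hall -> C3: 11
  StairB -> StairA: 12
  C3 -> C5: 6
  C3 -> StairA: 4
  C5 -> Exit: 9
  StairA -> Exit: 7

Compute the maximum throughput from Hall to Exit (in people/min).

13

Augment Hall→StairB→StairA→Exit: bottleneck 7, flow now 7.
Augment Hall→C3→C5→Exit: bottleneck 6, flow now 13.
No augmenting path remains; maximum flow = 13.
In the residual graph, reachable from Hall: {Hall, StairB, C3, StairA}.
Min-cut edges: C3→C5 (6), StairA→Exit (7); capacity 6 + 7 = 13.
This cut is saturated, so no flow can exceed 13.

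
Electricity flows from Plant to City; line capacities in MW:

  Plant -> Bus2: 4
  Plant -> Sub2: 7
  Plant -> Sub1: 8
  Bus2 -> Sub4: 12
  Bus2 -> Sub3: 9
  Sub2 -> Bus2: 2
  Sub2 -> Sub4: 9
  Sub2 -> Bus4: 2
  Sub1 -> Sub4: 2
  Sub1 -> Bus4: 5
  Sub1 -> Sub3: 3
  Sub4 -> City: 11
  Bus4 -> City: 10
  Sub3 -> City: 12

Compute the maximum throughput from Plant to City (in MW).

Augment Plant→Bus2→Sub4→City: bottleneck 4, flow now 4.
Augment Plant→Sub2→Sub4→City: bottleneck 7, flow now 11.
Augment Plant→Sub1→Bus4→City: bottleneck 5, flow now 16.
Augment Plant→Sub1→Sub3→City: bottleneck 3, flow now 19.
No augmenting path remains; maximum flow = 19.
In the residual graph, reachable from Plant: {Plant}.
Min-cut edges: Plant→Bus2 (4), Plant→Sub2 (7), Plant→Sub1 (8); capacity 4 + 7 + 8 = 19.
This cut is saturated, so no flow can exceed 19.

19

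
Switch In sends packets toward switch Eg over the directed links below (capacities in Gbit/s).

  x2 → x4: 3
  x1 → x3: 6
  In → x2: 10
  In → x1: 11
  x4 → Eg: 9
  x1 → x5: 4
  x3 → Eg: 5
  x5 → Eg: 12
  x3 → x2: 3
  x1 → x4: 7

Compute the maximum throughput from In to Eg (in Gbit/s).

Augment In→x1→x3→Eg: bottleneck 5, flow now 5.
Augment In→x1→x4→Eg: bottleneck 6, flow now 11.
Augment In→x2→x4→Eg: bottleneck 3, flow now 14.
No augmenting path remains; maximum flow = 14.
In the residual graph, reachable from In: {In, x2}.
Min-cut edges: In→x1 (11), x2→x4 (3); capacity 11 + 3 = 14.
This cut is saturated, so no flow can exceed 14.

14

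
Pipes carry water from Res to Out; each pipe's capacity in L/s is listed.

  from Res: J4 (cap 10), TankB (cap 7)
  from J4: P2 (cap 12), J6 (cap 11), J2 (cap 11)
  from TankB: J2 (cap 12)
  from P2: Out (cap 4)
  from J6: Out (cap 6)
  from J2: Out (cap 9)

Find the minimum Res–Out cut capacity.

Augment Res→J4→P2→Out: bottleneck 4, flow now 4.
Augment Res→J4→J6→Out: bottleneck 6, flow now 10.
Augment Res→TankB→J2→Out: bottleneck 7, flow now 17.
No augmenting path remains; maximum flow = 17.
By max-flow min-cut, the minimum cut capacity equals the max flow.
In the residual graph, reachable from Res: {Res}.
Min-cut edges: Res→J4 (10), Res→TankB (7); capacity 10 + 7 = 17.

17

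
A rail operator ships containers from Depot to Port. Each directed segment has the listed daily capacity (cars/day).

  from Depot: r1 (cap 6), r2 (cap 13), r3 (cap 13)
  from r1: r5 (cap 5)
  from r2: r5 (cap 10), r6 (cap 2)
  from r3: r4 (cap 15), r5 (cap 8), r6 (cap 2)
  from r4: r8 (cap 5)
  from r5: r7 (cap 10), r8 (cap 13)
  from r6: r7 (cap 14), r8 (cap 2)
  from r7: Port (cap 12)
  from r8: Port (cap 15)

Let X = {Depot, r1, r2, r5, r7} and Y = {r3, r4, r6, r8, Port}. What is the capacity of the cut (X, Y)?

Edges leaving {Depot, r1, r2, r5, r7}: Depot→r3 (13), r2→r6 (2), r5→r8 (13), r7→Port (12).
Cut capacity = 13 + 2 + 13 + 12 = 40.

40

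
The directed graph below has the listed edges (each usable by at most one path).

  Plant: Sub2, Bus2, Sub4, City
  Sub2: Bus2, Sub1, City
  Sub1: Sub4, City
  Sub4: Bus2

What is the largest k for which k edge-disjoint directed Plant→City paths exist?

Assign every edge capacity 1; by Menger, the answer equals the max flow.
Path Plant→City (+1); total 1.
Path Plant→Sub2→City (+1); total 2.
No residual Plant→City path; max flow = 2.
Certifying cut of size 2: {Plant→City, Plant→Sub2}.

2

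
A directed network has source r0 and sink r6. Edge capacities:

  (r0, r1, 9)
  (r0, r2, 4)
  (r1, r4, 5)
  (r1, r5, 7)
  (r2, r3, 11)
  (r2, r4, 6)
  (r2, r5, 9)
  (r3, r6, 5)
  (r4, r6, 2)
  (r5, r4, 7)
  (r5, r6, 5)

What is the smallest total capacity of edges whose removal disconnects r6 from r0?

Augment r0→r1→r4→r6: bottleneck 2, flow now 2.
Augment r0→r1→r5→r6: bottleneck 5, flow now 7.
Augment r0→r2→r3→r6: bottleneck 4, flow now 11.
No augmenting path remains; maximum flow = 11.
By max-flow min-cut, the minimum cut capacity equals the max flow.
In the residual graph, reachable from r0: {r0, r1, r4, r5}.
Min-cut edges: r0→r2 (4), r4→r6 (2), r5→r6 (5); capacity 4 + 2 + 5 = 11.

11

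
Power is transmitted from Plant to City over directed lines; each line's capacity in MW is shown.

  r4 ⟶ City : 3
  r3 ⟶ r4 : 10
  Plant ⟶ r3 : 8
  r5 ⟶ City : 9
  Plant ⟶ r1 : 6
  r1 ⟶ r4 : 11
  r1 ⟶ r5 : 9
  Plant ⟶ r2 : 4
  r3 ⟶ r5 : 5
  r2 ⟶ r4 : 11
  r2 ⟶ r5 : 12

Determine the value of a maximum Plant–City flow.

12

Augment Plant→r1→r4→City: bottleneck 3, flow now 3.
Augment Plant→r1→r5→City: bottleneck 3, flow now 6.
Augment Plant→r2→r5→City: bottleneck 4, flow now 10.
Augment Plant→r3→r5→City: bottleneck 2, flow now 12.
No augmenting path remains; maximum flow = 12.
In the residual graph, reachable from Plant: {Plant, r1, r2, r3, r4, r5}.
Min-cut edges: r4→City (3), r5→City (9); capacity 3 + 9 = 12.
This cut is saturated, so no flow can exceed 12.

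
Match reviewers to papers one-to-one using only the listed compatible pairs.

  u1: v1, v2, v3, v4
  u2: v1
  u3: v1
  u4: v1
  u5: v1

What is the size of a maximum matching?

2

Unit-capacity flow: source→left, listed edges, right→sink; max matching = max flow.
Augmenting path u1→v1 (+1); matched 1.
Augmenting path u2→v1→u1→v2 (+1); matched 2.
No augmenting path remains; maximum matching = 2.
König certificate: {u1, v1} is a vertex cover of size 2 (every listed pair touches it), so no matching can be larger.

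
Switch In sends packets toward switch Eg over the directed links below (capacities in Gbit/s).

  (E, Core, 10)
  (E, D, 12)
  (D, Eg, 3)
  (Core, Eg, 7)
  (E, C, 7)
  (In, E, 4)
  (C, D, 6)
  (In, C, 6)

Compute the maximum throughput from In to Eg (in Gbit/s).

Augment In→E→D→Eg: bottleneck 3, flow now 3.
Augment In→E→Core→Eg: bottleneck 1, flow now 4.
Augment In→C→D→E→Core→Eg: bottleneck 3, flow now 7. (uses reverse residual edge)
No augmenting path remains; maximum flow = 7.
In the residual graph, reachable from In: {In, C, D}.
Min-cut edges: In→E (4), D→Eg (3); capacity 4 + 3 = 7.
This cut is saturated, so no flow can exceed 7.

7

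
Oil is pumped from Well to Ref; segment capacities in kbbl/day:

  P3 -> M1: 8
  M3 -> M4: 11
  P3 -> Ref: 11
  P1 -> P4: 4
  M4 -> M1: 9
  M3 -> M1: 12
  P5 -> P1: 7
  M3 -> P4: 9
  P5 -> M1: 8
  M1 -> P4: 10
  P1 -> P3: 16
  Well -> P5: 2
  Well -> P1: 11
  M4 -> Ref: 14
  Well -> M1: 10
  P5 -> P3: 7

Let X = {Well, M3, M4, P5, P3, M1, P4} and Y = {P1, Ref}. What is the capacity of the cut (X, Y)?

Edges leaving {Well, M3, M4, P5, P3, M1, P4}: Well→P1 (11), M4→Ref (14), P5→P1 (7), P3→Ref (11).
Cut capacity = 11 + 14 + 7 + 11 = 43.

43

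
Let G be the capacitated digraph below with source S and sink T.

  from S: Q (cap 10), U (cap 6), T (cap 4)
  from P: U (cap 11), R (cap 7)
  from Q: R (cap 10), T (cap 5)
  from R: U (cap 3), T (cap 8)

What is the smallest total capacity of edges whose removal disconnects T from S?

Augment S→T: bottleneck 4, flow now 4.
Augment S→Q→T: bottleneck 5, flow now 9.
Augment S→Q→R→T: bottleneck 5, flow now 14.
No augmenting path remains; maximum flow = 14.
By max-flow min-cut, the minimum cut capacity equals the max flow.
In the residual graph, reachable from S: {S, U}.
Min-cut edges: S→Q (10), S→T (4); capacity 10 + 4 = 14.

14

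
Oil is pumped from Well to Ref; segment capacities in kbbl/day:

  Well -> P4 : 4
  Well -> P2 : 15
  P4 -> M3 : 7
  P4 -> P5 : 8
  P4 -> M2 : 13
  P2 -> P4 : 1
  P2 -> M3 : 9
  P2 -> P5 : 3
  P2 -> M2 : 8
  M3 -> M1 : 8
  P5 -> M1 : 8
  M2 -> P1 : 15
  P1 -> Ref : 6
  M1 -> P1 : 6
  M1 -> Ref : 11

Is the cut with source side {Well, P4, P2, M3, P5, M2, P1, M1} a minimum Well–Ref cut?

Yes — it is a minimum cut (capacity 17).

Given cut capacity: 6 + 11 = 17.
Augment Well→P4→M3→M1→Ref: bottleneck 4, flow now 4.
Augment Well→P2→M3→M1→Ref: bottleneck 4, flow now 8.
Augment Well→P2→P5→M1→Ref: bottleneck 3, flow now 11.
Augment Well→P2→M2→P1→Ref: bottleneck 6, flow now 17.
No augmenting path remains; maximum flow = 17.
Cut capacity 17 equals the max flow, so it is a minimum cut.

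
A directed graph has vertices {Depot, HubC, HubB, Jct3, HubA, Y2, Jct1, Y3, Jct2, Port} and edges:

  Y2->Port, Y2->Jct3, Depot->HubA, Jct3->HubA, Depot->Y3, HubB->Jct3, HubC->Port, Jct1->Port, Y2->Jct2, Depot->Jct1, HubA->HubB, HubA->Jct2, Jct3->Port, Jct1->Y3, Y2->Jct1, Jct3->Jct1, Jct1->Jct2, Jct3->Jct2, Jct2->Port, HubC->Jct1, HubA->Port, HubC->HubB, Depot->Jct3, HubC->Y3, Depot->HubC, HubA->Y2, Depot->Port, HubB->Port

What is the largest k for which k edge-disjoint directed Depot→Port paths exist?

5

Assign every edge capacity 1; by Menger, the answer equals the max flow.
Path Depot→Port (+1); total 1.
Path Depot→HubC→Port (+1); total 2.
Path Depot→Jct3→Port (+1); total 3.
Path Depot→HubA→Port (+1); total 4.
Path Depot→Jct1→Port (+1); total 5.
No residual Depot→Port path; max flow = 5.
Certifying cut of size 5: {Depot→HubA, Depot→HubC, Depot→Jct1, Depot→Jct3, Depot→Port}.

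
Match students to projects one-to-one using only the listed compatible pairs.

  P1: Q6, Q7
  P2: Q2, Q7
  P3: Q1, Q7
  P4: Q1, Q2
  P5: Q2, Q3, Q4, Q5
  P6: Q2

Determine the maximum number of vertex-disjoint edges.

5

Unit-capacity flow: source→left, listed edges, right→sink; max matching = max flow.
Augmenting path P1→Q6 (+1); matched 1.
Augmenting path P2→Q2 (+1); matched 2.
Augmenting path P3→Q1 (+1); matched 3.
Augmenting path P5→Q3 (+1); matched 4.
Augmenting path P4→Q1→P3→Q7 (+1); matched 5.
No augmenting path remains; maximum matching = 5.
König certificate: {P1, P5, Q1, Q2, Q7} is a vertex cover of size 5 (every listed pair touches it), so no matching can be larger.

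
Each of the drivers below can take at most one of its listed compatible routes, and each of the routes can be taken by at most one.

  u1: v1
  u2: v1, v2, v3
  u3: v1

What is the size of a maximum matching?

Unit-capacity flow: source→left, listed edges, right→sink; max matching = max flow.
Augmenting path u1→v1 (+1); matched 1.
Augmenting path u2→v2 (+1); matched 2.
No augmenting path remains; maximum matching = 2.
König certificate: {u2, v1} is a vertex cover of size 2 (every listed pair touches it), so no matching can be larger.

2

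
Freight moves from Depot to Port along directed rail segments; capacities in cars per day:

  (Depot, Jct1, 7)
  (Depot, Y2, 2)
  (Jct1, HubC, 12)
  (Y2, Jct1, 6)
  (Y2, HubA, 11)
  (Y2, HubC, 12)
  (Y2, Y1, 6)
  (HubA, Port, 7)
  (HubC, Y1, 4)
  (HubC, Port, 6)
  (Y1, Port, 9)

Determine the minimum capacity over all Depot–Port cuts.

Augment Depot→Jct1→HubC→Port: bottleneck 6, flow now 6.
Augment Depot→Y2→HubA→Port: bottleneck 2, flow now 8.
Augment Depot→Jct1→HubC→Y1→Port: bottleneck 1, flow now 9.
No augmenting path remains; maximum flow = 9.
By max-flow min-cut, the minimum cut capacity equals the max flow.
In the residual graph, reachable from Depot: {Depot}.
Min-cut edges: Depot→Jct1 (7), Depot→Y2 (2); capacity 7 + 2 = 9.

9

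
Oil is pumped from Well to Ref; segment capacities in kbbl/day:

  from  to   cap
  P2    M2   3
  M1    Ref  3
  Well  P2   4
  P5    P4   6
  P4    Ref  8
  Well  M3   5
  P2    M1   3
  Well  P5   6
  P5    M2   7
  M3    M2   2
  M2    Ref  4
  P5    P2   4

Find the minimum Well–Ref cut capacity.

Augment Well→P5→M2→Ref: bottleneck 4, flow now 4.
Augment Well→P5→P4→Ref: bottleneck 2, flow now 6.
Augment Well→P2→M1→Ref: bottleneck 3, flow now 9.
Augment Well→P2→M2→P5→P4→Ref: bottleneck 1, flow now 10. (uses reverse residual edge)
Augment Well→M3→M2→P5→P4→Ref: bottleneck 2, flow now 12. (uses reverse residual edge)
No augmenting path remains; maximum flow = 12.
By max-flow min-cut, the minimum cut capacity equals the max flow.
In the residual graph, reachable from Well: {Well, M3}.
Min-cut edges: Well→P5 (6), Well→P2 (4), M3→M2 (2); capacity 6 + 4 + 2 = 12.

12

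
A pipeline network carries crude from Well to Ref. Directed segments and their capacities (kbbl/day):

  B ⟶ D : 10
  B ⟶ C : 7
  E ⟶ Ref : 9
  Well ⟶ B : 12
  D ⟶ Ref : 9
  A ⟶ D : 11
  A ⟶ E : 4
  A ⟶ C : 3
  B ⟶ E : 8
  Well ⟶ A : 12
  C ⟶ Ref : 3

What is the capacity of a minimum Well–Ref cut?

21

Augment Well→A→C→Ref: bottleneck 3, flow now 3.
Augment Well→A→D→Ref: bottleneck 9, flow now 12.
Augment Well→B→E→Ref: bottleneck 8, flow now 20.
Augment Well→B→C→A→E→Ref: bottleneck 1, flow now 21. (uses reverse residual edge)
No augmenting path remains; maximum flow = 21.
By max-flow min-cut, the minimum cut capacity equals the max flow.
In the residual graph, reachable from Well: {Well, A, B, C, D, E}.
Min-cut edges: C→Ref (3), D→Ref (9), E→Ref (9); capacity 3 + 9 + 9 = 21.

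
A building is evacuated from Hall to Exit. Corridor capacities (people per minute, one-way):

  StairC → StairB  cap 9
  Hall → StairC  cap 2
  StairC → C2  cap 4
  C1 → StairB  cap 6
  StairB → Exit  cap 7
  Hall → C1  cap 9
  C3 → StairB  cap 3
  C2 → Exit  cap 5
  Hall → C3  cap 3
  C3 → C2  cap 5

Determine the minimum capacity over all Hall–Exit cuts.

Augment Hall→StairC→C2→Exit: bottleneck 2, flow now 2.
Augment Hall→C3→C2→Exit: bottleneck 3, flow now 5.
Augment Hall→C1→StairB→Exit: bottleneck 6, flow now 11.
No augmenting path remains; maximum flow = 11.
By max-flow min-cut, the minimum cut capacity equals the max flow.
In the residual graph, reachable from Hall: {Hall, C1}.
Min-cut edges: Hall→StairC (2), Hall→C3 (3), C1→StairB (6); capacity 2 + 3 + 6 = 11.

11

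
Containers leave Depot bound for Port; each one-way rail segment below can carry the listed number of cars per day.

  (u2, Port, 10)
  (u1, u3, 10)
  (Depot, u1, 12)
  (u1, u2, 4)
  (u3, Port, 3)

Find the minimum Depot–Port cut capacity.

7

Augment Depot→u1→u2→Port: bottleneck 4, flow now 4.
Augment Depot→u1→u3→Port: bottleneck 3, flow now 7.
No augmenting path remains; maximum flow = 7.
By max-flow min-cut, the minimum cut capacity equals the max flow.
In the residual graph, reachable from Depot: {Depot, u1, u3}.
Min-cut edges: u1→u2 (4), u3→Port (3); capacity 4 + 3 = 7.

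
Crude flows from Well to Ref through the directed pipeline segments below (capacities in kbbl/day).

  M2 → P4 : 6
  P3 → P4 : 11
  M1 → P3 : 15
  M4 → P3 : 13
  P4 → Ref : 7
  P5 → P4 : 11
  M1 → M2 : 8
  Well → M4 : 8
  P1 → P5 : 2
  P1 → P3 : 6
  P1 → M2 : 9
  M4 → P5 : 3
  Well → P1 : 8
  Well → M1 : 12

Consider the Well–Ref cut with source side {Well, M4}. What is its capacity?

36

Edges leaving {Well, M4}: Well→P1 (8), Well→M1 (12), M4→P3 (13), M4→P5 (3).
Cut capacity = 8 + 12 + 13 + 3 = 36.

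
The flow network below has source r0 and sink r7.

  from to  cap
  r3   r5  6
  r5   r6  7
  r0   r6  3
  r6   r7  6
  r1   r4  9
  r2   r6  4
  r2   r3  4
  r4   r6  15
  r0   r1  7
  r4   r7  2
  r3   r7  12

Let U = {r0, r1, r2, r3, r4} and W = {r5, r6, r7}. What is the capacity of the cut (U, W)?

42

Edges leaving {r0, r1, r2, r3, r4}: r0→r6 (3), r2→r6 (4), r3→r5 (6), r3→r7 (12), r4→r6 (15), r4→r7 (2).
Cut capacity = 3 + 4 + 6 + 12 + 15 + 2 = 42.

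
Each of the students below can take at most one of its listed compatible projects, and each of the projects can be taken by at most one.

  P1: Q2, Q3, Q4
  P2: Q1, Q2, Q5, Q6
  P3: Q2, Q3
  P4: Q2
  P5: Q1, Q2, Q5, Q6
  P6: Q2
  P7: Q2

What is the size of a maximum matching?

Unit-capacity flow: source→left, listed edges, right→sink; max matching = max flow.
Augmenting path P1→Q2 (+1); matched 1.
Augmenting path P2→Q1 (+1); matched 2.
Augmenting path P3→Q3 (+1); matched 3.
Augmenting path P5→Q5 (+1); matched 4.
Augmenting path P4→Q2→P1→Q4 (+1); matched 5.
No augmenting path remains; maximum matching = 5.
König certificate: {P1, P2, P3, P5, Q2} is a vertex cover of size 5 (every listed pair touches it), so no matching can be larger.

5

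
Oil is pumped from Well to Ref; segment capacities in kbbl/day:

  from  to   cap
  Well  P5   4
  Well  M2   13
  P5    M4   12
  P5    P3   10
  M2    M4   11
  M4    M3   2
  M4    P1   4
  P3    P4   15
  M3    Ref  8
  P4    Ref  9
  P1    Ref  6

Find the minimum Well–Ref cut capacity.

10

Augment Well→P5→M4→M3→Ref: bottleneck 2, flow now 2.
Augment Well→P5→M4→P1→Ref: bottleneck 2, flow now 4.
Augment Well→M2→M4→P1→Ref: bottleneck 2, flow now 6.
Augment Well→M2→M4→P5→P3→P4→Ref: bottleneck 4, flow now 10. (uses reverse residual edge)
No augmenting path remains; maximum flow = 10.
By max-flow min-cut, the minimum cut capacity equals the max flow.
In the residual graph, reachable from Well: {Well, M2, M4}.
Min-cut edges: Well→P5 (4), M4→M3 (2), M4→P1 (4); capacity 4 + 2 + 4 = 10.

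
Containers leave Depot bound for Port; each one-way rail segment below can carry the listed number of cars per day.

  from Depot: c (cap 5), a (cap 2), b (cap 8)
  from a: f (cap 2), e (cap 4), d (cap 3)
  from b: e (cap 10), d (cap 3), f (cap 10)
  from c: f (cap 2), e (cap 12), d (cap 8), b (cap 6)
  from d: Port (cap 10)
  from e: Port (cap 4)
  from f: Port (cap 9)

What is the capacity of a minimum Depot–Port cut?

15

Augment Depot→a→d→Port: bottleneck 2, flow now 2.
Augment Depot→b→d→Port: bottleneck 3, flow now 5.
Augment Depot→b→e→Port: bottleneck 4, flow now 9.
Augment Depot→b→f→Port: bottleneck 1, flow now 10.
Augment Depot→c→d→Port: bottleneck 5, flow now 15.
No augmenting path remains; maximum flow = 15.
By max-flow min-cut, the minimum cut capacity equals the max flow.
In the residual graph, reachable from Depot: {Depot}.
Min-cut edges: Depot→a (2), Depot→b (8), Depot→c (5); capacity 2 + 8 + 5 = 15.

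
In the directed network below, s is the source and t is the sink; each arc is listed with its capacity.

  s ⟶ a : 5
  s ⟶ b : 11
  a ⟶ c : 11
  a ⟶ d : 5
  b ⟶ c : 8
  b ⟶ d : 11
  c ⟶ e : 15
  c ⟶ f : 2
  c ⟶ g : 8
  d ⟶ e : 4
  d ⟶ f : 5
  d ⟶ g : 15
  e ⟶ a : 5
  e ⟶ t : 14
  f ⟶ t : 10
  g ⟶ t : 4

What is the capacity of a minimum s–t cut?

Augment s→a→c→e→t: bottleneck 5, flow now 5.
Augment s→b→c→e→t: bottleneck 8, flow now 13.
Augment s→b→d→e→t: bottleneck 1, flow now 14.
Augment s→b→d→f→t: bottleneck 2, flow now 16.
No augmenting path remains; maximum flow = 16.
By max-flow min-cut, the minimum cut capacity equals the max flow.
In the residual graph, reachable from s: {s}.
Min-cut edges: s→a (5), s→b (11); capacity 5 + 11 = 16.

16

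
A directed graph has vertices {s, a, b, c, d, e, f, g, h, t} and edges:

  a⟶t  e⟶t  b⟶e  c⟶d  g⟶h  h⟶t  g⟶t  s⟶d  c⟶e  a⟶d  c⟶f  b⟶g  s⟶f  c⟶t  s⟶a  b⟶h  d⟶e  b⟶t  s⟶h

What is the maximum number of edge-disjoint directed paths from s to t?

Assign every edge capacity 1; by Menger, the answer equals the max flow.
Path s→a→t (+1); total 1.
Path s→h→t (+1); total 2.
Path s→d→e→t (+1); total 3.
No residual s→t path; max flow = 3.
Certifying cut of size 3: {s→a, s→d, s→h}.

3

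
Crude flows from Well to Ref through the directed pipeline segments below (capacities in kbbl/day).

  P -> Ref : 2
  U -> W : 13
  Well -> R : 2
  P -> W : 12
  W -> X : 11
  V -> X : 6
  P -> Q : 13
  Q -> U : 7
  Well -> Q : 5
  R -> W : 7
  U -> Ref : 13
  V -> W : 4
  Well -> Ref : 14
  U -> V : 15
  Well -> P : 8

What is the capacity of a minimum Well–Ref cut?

23

Augment Well→Ref: bottleneck 14, flow now 14.
Augment Well→P→Ref: bottleneck 2, flow now 16.
Augment Well→Q→U→Ref: bottleneck 5, flow now 21.
Augment Well→P→Q→U→Ref: bottleneck 2, flow now 23.
No augmenting path remains; maximum flow = 23.
By max-flow min-cut, the minimum cut capacity equals the max flow.
In the residual graph, reachable from Well: {Well, P, Q, R, W, X}.
Min-cut edges: Well→Ref (14), P→Ref (2), Q→U (7); capacity 14 + 2 + 7 = 23.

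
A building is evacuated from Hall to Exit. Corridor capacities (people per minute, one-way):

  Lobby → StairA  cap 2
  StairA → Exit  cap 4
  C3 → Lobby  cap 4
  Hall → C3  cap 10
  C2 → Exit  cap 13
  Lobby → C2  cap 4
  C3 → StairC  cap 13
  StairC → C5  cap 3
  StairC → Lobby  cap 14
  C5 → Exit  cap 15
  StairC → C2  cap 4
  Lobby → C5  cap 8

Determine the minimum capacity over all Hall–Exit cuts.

Augment Hall→C3→Lobby→StairA→Exit: bottleneck 2, flow now 2.
Augment Hall→C3→Lobby→C5→Exit: bottleneck 2, flow now 4.
Augment Hall→C3→StairC→C5→Exit: bottleneck 3, flow now 7.
Augment Hall→C3→StairC→C2→Exit: bottleneck 3, flow now 10.
No augmenting path remains; maximum flow = 10.
By max-flow min-cut, the minimum cut capacity equals the max flow.
In the residual graph, reachable from Hall: {Hall}.
Min-cut edges: Hall→C3 (10); capacity 10 = 10.

10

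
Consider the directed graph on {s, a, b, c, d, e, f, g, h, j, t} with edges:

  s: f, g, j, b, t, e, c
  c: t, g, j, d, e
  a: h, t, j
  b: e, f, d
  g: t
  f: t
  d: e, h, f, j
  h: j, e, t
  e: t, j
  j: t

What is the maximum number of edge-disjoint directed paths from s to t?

Assign every edge capacity 1; by Menger, the answer equals the max flow.
Path s→t (+1); total 1.
Path s→c→t (+1); total 2.
Path s→e→t (+1); total 3.
Path s→f→t (+1); total 4.
Path s→g→t (+1); total 5.
Path s→j→t (+1); total 6.
Path s→b→d→h→t (+1); total 7.
No residual s→t path; max flow = 7.
Certifying cut of size 7: {s→b, s→c, s→e, s→f, s→g, s→j, s→t}.

7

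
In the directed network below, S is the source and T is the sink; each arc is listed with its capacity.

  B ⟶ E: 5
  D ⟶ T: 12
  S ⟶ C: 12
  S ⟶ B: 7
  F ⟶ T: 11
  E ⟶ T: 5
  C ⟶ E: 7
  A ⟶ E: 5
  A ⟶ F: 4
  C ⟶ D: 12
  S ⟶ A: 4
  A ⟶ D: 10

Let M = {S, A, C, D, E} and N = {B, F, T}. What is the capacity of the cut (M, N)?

Edges leaving {S, A, C, D, E}: S→B (7), A→F (4), D→T (12), E→T (5).
Cut capacity = 7 + 4 + 12 + 5 = 28.

28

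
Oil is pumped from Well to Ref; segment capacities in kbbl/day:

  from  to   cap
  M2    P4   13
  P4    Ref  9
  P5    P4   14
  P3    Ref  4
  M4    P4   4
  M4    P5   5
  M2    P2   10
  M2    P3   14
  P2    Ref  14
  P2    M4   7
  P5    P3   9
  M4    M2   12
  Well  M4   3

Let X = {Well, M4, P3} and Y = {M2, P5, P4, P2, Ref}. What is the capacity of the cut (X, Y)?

Edges leaving {Well, M4, P3}: M4→M2 (12), M4→P5 (5), M4→P4 (4), P3→Ref (4).
Cut capacity = 12 + 5 + 4 + 4 = 25.

25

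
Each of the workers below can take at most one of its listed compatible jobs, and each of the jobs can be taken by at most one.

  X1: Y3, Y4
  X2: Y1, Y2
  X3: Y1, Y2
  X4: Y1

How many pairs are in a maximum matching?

Unit-capacity flow: source→left, listed edges, right→sink; max matching = max flow.
Augmenting path X1→Y3 (+1); matched 1.
Augmenting path X2→Y1 (+1); matched 2.
Augmenting path X3→Y2 (+1); matched 3.
No augmenting path remains; maximum matching = 3.
König certificate: {X1, Y1, Y2} is a vertex cover of size 3 (every listed pair touches it), so no matching can be larger.

3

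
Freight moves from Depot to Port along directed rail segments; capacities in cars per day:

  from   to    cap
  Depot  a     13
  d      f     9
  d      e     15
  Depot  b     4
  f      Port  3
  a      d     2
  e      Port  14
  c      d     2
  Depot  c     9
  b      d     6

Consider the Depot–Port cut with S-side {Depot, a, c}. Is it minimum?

Given cut capacity: 4 + 2 + 2 = 8.
Augment Depot→a→d→e→Port: bottleneck 2, flow now 2.
Augment Depot→b→d→e→Port: bottleneck 4, flow now 6.
Augment Depot→c→d→e→Port: bottleneck 2, flow now 8.
No augmenting path remains; maximum flow = 8.
Cut capacity 8 equals the max flow, so it is a minimum cut.

Yes — it is a minimum cut (capacity 8).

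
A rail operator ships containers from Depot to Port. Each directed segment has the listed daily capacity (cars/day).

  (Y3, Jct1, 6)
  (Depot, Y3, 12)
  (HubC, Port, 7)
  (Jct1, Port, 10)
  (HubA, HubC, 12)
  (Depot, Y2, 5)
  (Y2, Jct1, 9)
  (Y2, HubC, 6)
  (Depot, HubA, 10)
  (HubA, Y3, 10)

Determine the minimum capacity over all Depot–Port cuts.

Augment Depot→Y2→HubC→Port: bottleneck 5, flow now 5.
Augment Depot→HubA→HubC→Port: bottleneck 2, flow now 7.
Augment Depot→Y3→Jct1→Port: bottleneck 6, flow now 13.
Augment Depot→HubA→HubC→Y2→Jct1→Port: bottleneck 4, flow now 17. (uses reverse residual edge)
No augmenting path remains; maximum flow = 17.
By max-flow min-cut, the minimum cut capacity equals the max flow.
In the residual graph, reachable from Depot: {Depot, Y2, HubA, Y3, HubC, Jct1}.
Min-cut edges: HubC→Port (7), Jct1→Port (10); capacity 7 + 10 = 17.

17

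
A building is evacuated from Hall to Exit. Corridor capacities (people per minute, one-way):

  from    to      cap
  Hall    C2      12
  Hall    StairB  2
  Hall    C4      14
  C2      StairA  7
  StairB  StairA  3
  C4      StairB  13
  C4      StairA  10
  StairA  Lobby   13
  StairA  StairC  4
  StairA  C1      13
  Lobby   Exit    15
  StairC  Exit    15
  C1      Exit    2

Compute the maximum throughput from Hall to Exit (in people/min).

19

Augment Hall→C2→StairA→Lobby→Exit: bottleneck 7, flow now 7.
Augment Hall→StairB→StairA→Lobby→Exit: bottleneck 2, flow now 9.
Augment Hall→C4→StairA→Lobby→Exit: bottleneck 4, flow now 13.
Augment Hall→C4→StairA→StairC→Exit: bottleneck 4, flow now 17.
Augment Hall→C4→StairA→C1→Exit: bottleneck 2, flow now 19.
No augmenting path remains; maximum flow = 19.
In the residual graph, reachable from Hall: {Hall, C2, StairB, C4, StairA, C1}.
Min-cut edges: StairA→Lobby (13), StairA→StairC (4), C1→Exit (2); capacity 13 + 4 + 2 = 19.
This cut is saturated, so no flow can exceed 19.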